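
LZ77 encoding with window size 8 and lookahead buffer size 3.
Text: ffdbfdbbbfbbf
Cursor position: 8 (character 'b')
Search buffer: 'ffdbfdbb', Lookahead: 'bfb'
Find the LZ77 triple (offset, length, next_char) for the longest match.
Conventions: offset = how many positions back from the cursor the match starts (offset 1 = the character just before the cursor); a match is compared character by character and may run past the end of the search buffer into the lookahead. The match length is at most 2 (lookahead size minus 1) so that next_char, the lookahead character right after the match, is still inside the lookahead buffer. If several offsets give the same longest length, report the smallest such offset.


Try each offset into the search buffer:
  offset=1 (pos 7, char 'b'): match length 1
  offset=2 (pos 6, char 'b'): match length 1
  offset=3 (pos 5, char 'd'): match length 0
  offset=4 (pos 4, char 'f'): match length 0
  offset=5 (pos 3, char 'b'): match length 2
  offset=6 (pos 2, char 'd'): match length 0
  offset=7 (pos 1, char 'f'): match length 0
  offset=8 (pos 0, char 'f'): match length 0
Longest match has length 2 at offset 5.
next_char = character at position 8 + 2 = 10 -> 'b'

Best match: offset=5, length=2 (matching 'bf' starting at position 3)
LZ77 triple: (5, 2, 'b')


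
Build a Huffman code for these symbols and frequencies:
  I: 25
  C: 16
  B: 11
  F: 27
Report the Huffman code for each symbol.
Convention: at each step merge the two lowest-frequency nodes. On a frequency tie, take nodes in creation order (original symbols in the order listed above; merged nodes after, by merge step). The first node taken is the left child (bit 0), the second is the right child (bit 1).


Huffman tree construction:
Step 1: Merge B(11) + C(16) = 27
Step 2: Merge I(25) + F(27) = 52
Step 3: Merge (B+C)(27) + (I+F)(52) = 79
Read each symbol's code off the tree from the root (left child = 0, right child = 1).

Codes:
  I: 10 (length 2)
  C: 01 (length 2)
  B: 00 (length 2)
  F: 11 (length 2)
Average code length: 158/79 = 2.0000 bits/symbol


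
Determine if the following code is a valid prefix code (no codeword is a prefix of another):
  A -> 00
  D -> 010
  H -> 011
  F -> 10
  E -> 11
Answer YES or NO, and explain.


Checking each pair (does one codeword prefix another?):
  A='00' vs D='010': no prefix
  A='00' vs H='011': no prefix
  A='00' vs F='10': no prefix
  A='00' vs E='11': no prefix
  D='010' vs A='00': no prefix
  D='010' vs H='011': no prefix
  D='010' vs F='10': no prefix
  D='010' vs E='11': no prefix
  H='011' vs A='00': no prefix
  H='011' vs D='010': no prefix
  H='011' vs F='10': no prefix
  H='011' vs E='11': no prefix
  F='10' vs A='00': no prefix
  F='10' vs D='010': no prefix
  F='10' vs H='011': no prefix
  F='10' vs E='11': no prefix
  E='11' vs A='00': no prefix
  E='11' vs D='010': no prefix
  E='11' vs H='011': no prefix
  E='11' vs F='10': no prefix
No violation found over all pairs.

YES -- this is a valid prefix code. No codeword is a prefix of any other codeword.


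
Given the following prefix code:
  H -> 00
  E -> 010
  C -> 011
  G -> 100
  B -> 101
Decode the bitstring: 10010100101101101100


Decoding step by step:
Bits 100 -> G
Bits 101 -> B
Bits 00 -> H
Bits 101 -> B
Bits 101 -> B
Bits 101 -> B
Bits 100 -> G


Decoded message: GBHBBBG


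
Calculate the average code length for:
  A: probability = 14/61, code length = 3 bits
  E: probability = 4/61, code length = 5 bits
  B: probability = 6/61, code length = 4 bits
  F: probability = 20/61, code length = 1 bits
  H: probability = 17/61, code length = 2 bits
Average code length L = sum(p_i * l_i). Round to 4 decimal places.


Weighted contributions p_i * l_i:
  A: (14/61) * 3 = 42/61
  E: (4/61) * 5 = 20/61
  B: (6/61) * 4 = 24/61
  F: (20/61) * 1 = 20/61
  H: (17/61) * 2 = 34/61
Sum = (42 + 20 + 24 + 20 + 34)/61 = 140/61

L = 140/61 = 2.2951 bits/symbol


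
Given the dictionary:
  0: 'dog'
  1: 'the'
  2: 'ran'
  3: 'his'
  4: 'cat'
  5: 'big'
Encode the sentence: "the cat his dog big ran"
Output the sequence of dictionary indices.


Look up each word in the dictionary:
  'the' -> 1
  'cat' -> 4
  'his' -> 3
  'dog' -> 0
  'big' -> 5
  'ran' -> 2

Encoded: [1, 4, 3, 0, 5, 2]


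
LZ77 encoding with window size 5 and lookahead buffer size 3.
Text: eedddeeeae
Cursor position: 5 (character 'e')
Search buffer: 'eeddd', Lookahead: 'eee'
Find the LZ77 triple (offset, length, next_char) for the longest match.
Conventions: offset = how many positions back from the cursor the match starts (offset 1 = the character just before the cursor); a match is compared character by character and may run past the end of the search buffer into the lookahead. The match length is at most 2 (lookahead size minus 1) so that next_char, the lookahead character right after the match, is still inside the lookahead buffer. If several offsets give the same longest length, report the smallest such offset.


Try each offset into the search buffer:
  offset=1 (pos 4, char 'd'): match length 0
  offset=2 (pos 3, char 'd'): match length 0
  offset=3 (pos 2, char 'd'): match length 0
  offset=4 (pos 1, char 'e'): match length 1
  offset=5 (pos 0, char 'e'): match length 2
Longest match has length 2 at offset 5.
next_char = character at position 5 + 2 = 7 -> 'e'

Best match: offset=5, length=2 (matching 'ee' starting at position 0)
LZ77 triple: (5, 2, 'e')


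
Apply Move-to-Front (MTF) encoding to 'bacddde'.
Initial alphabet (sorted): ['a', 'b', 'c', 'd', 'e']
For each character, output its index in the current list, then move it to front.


MTF encoding:
'b': index 1 in ['a', 'b', 'c', 'd', 'e'] -> ['b', 'a', 'c', 'd', 'e']
'a': index 1 in ['b', 'a', 'c', 'd', 'e'] -> ['a', 'b', 'c', 'd', 'e']
'c': index 2 in ['a', 'b', 'c', 'd', 'e'] -> ['c', 'a', 'b', 'd', 'e']
'd': index 3 in ['c', 'a', 'b', 'd', 'e'] -> ['d', 'c', 'a', 'b', 'e']
'd': index 0 in ['d', 'c', 'a', 'b', 'e'] -> ['d', 'c', 'a', 'b', 'e']
'd': index 0 in ['d', 'c', 'a', 'b', 'e'] -> ['d', 'c', 'a', 'b', 'e']
'e': index 4 in ['d', 'c', 'a', 'b', 'e'] -> ['e', 'd', 'c', 'a', 'b']


Output: [1, 1, 2, 3, 0, 0, 4]


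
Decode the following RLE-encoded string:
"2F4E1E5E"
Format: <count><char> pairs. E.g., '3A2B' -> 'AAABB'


Expanding each <count><char> pair:
  2F -> 'FF'
  4E -> 'EEEE'
  1E -> 'E'
  5E -> 'EEEEE'

Decoded = FFEEEEEEEEEE


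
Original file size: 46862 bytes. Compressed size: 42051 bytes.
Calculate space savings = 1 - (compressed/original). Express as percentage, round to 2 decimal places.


ratio = compressed/original = 42051/46862 = 0.897337
savings = 1 - ratio = 1 - 0.897337 = 0.102663
as a percentage: 0.102663 * 100 = 10.27%

Space savings = 1 - 42051/46862 = 10.27%


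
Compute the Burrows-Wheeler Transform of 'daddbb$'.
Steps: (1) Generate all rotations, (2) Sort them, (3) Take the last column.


Rotations (sorted):
  0: $daddbb -> last char: b
  1: addbb$d -> last char: d
  2: b$daddb -> last char: b
  3: bb$dadd -> last char: d
  4: daddbb$ -> last char: $
  5: dbb$dad -> last char: d
  6: ddbb$da -> last char: a


BWT = bdbd$da


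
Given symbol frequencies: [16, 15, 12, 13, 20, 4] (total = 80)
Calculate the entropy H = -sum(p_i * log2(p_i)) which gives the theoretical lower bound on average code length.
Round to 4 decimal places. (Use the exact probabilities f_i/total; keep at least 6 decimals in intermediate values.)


Per-symbol terms -p_i * log2(p_i) with p_i = f_i/80:
  p = 16/80 = 0.200000: log2(p) = -2.321928, -p*log2(p) = 0.464386
  p = 15/80 = 0.187500: log2(p) = -2.415037, -p*log2(p) = 0.452820
  p = 12/80 = 0.150000: log2(p) = -2.736966, -p*log2(p) = 0.410545
  p = 13/80 = 0.162500: log2(p) = -2.621488, -p*log2(p) = 0.425992
  p = 20/80 = 0.250000: log2(p) = -2.000000, -p*log2(p) = 0.500000
  p = 4/80 = 0.050000: log2(p) = -4.321928, -p*log2(p) = 0.216096
H = 0.464386 + 0.452820 + 0.410545 + 0.425992 + 0.500000 + 0.216096 = 2.469839

H = 2.4698 bits/symbol


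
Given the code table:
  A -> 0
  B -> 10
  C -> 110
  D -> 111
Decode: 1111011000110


Decoding:
111 -> D
10 -> B
110 -> C
0 -> A
0 -> A
110 -> C


Result: DBCAAC


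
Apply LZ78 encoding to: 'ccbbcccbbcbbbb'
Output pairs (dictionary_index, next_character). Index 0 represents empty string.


LZ78 encoding steps:
Dictionary: {0: ''}
Step 1: w='' (idx 0), next='c' -> output (0, 'c'), add 'c' as idx 1
Step 2: w='c' (idx 1), next='b' -> output (1, 'b'), add 'cb' as idx 2
Step 3: w='' (idx 0), next='b' -> output (0, 'b'), add 'b' as idx 3
Step 4: w='c' (idx 1), next='c' -> output (1, 'c'), add 'cc' as idx 4
Step 5: w='cb' (idx 2), next='b' -> output (2, 'b'), add 'cbb' as idx 5
Step 6: w='cbb' (idx 5), next='b' -> output (5, 'b'), add 'cbbb' as idx 6
Step 7: w='b' (idx 3), end of input -> output (3, '')


Encoded: [(0, 'c'), (1, 'b'), (0, 'b'), (1, 'c'), (2, 'b'), (5, 'b'), (3, '')]


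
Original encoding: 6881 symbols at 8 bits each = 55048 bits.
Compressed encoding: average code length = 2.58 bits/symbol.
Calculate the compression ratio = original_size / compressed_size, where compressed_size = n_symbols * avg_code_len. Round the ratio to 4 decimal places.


original_size = n_symbols * orig_bits = 6881 * 8 = 55048 bits
compressed_size = n_symbols * avg_code_len = 6881 * 2.58 = 17752.98 bits
ratio = original_size / compressed_size = 55048 / 17752.98 = 3.1008

Compression ratio = 3.1008


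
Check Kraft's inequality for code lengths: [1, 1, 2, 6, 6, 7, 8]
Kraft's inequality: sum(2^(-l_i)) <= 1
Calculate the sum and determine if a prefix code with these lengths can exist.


Sum = 2^(-1) + 2^(-1) + 2^(-2) + 2^(-6) + 2^(-6) + 2^(-7) + 2^(-8)
    = 0.5 + 0.5 + 0.25 + 0.015625 + 0.015625 + 0.0078125 + 0.00390625
    = 331/256 = 1.29296875
Since 1.29296875 > 1, Kraft's inequality is NOT satisfied.
A prefix code with these lengths CANNOT exist.

Kraft sum = 1.29296875. Not satisfied.


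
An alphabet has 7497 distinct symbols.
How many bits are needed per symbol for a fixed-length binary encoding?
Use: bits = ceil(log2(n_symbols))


log2(7497) = 12.8721
Bracket: 2^12 = 4096 < 7497 <= 2^13 = 8192
So ceil(log2(7497)) = 13

bits = ceil(log2(7497)) = ceil(12.8721) = 13 bits


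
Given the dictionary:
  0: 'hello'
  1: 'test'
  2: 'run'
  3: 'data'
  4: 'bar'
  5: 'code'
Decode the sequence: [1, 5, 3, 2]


Look up each index in the dictionary:
  1 -> 'test'
  5 -> 'code'
  3 -> 'data'
  2 -> 'run'

Decoded: "test code data run"


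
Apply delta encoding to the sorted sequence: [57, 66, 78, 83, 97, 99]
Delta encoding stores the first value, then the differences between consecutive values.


First value: 57
Deltas:
  66 - 57 = 9
  78 - 66 = 12
  83 - 78 = 5
  97 - 83 = 14
  99 - 97 = 2


Delta encoded: [57, 9, 12, 5, 14, 2]


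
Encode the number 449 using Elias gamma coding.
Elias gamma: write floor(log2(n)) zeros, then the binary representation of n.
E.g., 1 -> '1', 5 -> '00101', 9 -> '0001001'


num_bits = floor(log2(449)) + 1 = 9
leading_zeros = num_bits - 1 = 8
binary(449) = 111000001

Elias gamma(449) = '00000000' + '111000001' = 00000000111000001 (17 bits)


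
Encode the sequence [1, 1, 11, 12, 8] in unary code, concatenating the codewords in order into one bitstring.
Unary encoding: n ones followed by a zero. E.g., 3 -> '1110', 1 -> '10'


Encode each number as n ones followed by a terminating 0:
  1 -> 10 (2 bits)
  1 -> 10 (2 bits)
  11 -> 111111111110 (12 bits)
  12 -> 1111111111110 (13 bits)
  8 -> 111111110 (9 bits)
Total length = 2 + 2 + 12 + 13 + 9 = 38 bits.

Unary([1, 1, 11, 12, 8]) = 10101111111111101111111111110111111110 (38 bits)


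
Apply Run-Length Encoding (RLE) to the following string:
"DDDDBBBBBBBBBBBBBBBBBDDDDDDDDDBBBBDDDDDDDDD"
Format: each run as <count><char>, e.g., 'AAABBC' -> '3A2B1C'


Scanning runs left to right:
  i=0: run of 'D' x 4 -> '4D'
  i=4: run of 'B' x 17 -> '17B'
  i=21: run of 'D' x 9 -> '9D'
  i=30: run of 'B' x 4 -> '4B'
  i=34: run of 'D' x 9 -> '9D'

RLE = 4D17B9D4B9D


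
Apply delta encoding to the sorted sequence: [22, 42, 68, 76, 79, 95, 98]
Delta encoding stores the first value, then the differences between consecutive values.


First value: 22
Deltas:
  42 - 22 = 20
  68 - 42 = 26
  76 - 68 = 8
  79 - 76 = 3
  95 - 79 = 16
  98 - 95 = 3


Delta encoded: [22, 20, 26, 8, 3, 16, 3]


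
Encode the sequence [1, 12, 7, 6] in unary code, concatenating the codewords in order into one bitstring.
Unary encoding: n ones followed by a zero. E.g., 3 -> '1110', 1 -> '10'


Encode each number as n ones followed by a terminating 0:
  1 -> 10 (2 bits)
  12 -> 1111111111110 (13 bits)
  7 -> 11111110 (8 bits)
  6 -> 1111110 (7 bits)
Total length = 2 + 13 + 8 + 7 = 30 bits.

Unary([1, 12, 7, 6]) = 101111111111110111111101111110 (30 bits)


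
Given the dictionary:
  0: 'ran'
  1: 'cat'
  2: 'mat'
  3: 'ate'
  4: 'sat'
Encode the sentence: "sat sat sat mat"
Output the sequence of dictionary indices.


Look up each word in the dictionary:
  'sat' -> 4
  'sat' -> 4
  'sat' -> 4
  'mat' -> 2

Encoded: [4, 4, 4, 2]


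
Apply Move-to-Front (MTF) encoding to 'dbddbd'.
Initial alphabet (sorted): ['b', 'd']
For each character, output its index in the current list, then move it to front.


MTF encoding:
'd': index 1 in ['b', 'd'] -> ['d', 'b']
'b': index 1 in ['d', 'b'] -> ['b', 'd']
'd': index 1 in ['b', 'd'] -> ['d', 'b']
'd': index 0 in ['d', 'b'] -> ['d', 'b']
'b': index 1 in ['d', 'b'] -> ['b', 'd']
'd': index 1 in ['b', 'd'] -> ['d', 'b']


Output: [1, 1, 1, 0, 1, 1]


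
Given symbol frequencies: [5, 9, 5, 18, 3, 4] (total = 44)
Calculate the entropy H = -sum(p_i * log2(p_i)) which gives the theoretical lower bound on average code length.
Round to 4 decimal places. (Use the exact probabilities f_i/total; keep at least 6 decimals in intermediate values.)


Per-symbol terms -p_i * log2(p_i) with p_i = f_i/44:
  p = 5/44 = 0.113636: log2(p) = -3.137504, -p*log2(p) = 0.356534
  p = 9/44 = 0.204545: log2(p) = -2.289507, -p*log2(p) = 0.468308
  p = 5/44 = 0.113636: log2(p) = -3.137504, -p*log2(p) = 0.356534
  p = 18/44 = 0.409091: log2(p) = -1.289507, -p*log2(p) = 0.527525
  p = 3/44 = 0.068182: log2(p) = -3.874469, -p*log2(p) = 0.264168
  p = 4/44 = 0.090909: log2(p) = -3.459432, -p*log2(p) = 0.314494
H = 0.356534 + 0.468308 + 0.356534 + 0.527525 + 0.264168 + 0.314494 = 2.287563

H = 2.2876 bits/symbol


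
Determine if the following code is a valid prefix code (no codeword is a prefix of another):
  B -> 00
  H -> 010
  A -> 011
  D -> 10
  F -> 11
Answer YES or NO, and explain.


Checking each pair (does one codeword prefix another?):
  B='00' vs H='010': no prefix
  B='00' vs A='011': no prefix
  B='00' vs D='10': no prefix
  B='00' vs F='11': no prefix
  H='010' vs B='00': no prefix
  H='010' vs A='011': no prefix
  H='010' vs D='10': no prefix
  H='010' vs F='11': no prefix
  A='011' vs B='00': no prefix
  A='011' vs H='010': no prefix
  A='011' vs D='10': no prefix
  A='011' vs F='11': no prefix
  D='10' vs B='00': no prefix
  D='10' vs H='010': no prefix
  D='10' vs A='011': no prefix
  D='10' vs F='11': no prefix
  F='11' vs B='00': no prefix
  F='11' vs H='010': no prefix
  F='11' vs A='011': no prefix
  F='11' vs D='10': no prefix
No violation found over all pairs.

YES -- this is a valid prefix code. No codeword is a prefix of any other codeword.


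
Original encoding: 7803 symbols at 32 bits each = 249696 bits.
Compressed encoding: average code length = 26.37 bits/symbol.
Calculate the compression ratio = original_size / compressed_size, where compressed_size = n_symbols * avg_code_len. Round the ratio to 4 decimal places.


original_size = n_symbols * orig_bits = 7803 * 32 = 249696 bits
compressed_size = n_symbols * avg_code_len = 7803 * 26.37 = 205765.11 bits
ratio = original_size / compressed_size = 249696 / 205765.11 = 1.2135

Compression ratio = 1.2135


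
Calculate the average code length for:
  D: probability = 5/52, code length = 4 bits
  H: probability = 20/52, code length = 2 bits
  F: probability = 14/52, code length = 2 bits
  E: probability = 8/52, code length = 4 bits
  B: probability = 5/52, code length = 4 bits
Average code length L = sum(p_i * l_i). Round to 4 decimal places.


Weighted contributions p_i * l_i:
  D: (5/52) * 4 = 20/52
  H: (20/52) * 2 = 40/52
  F: (14/52) * 2 = 28/52
  E: (8/52) * 4 = 32/52
  B: (5/52) * 4 = 20/52
Sum = (20 + 40 + 28 + 32 + 20)/52 = 140/52

L = 140/52 = 2.6923 bits/symbol


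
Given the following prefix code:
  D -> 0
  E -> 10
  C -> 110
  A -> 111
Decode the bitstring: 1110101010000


Decoding step by step:
Bits 111 -> A
Bits 0 -> D
Bits 10 -> E
Bits 10 -> E
Bits 10 -> E
Bits 0 -> D
Bits 0 -> D
Bits 0 -> D


Decoded message: ADEEEDDD


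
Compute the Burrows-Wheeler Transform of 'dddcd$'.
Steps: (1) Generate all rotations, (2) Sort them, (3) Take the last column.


Rotations (sorted):
  0: $dddcd -> last char: d
  1: cd$ddd -> last char: d
  2: d$dddc -> last char: c
  3: dcd$dd -> last char: d
  4: ddcd$d -> last char: d
  5: dddcd$ -> last char: $


BWT = ddcdd$


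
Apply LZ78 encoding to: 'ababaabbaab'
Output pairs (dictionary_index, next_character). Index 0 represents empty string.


LZ78 encoding steps:
Dictionary: {0: ''}
Step 1: w='' (idx 0), next='a' -> output (0, 'a'), add 'a' as idx 1
Step 2: w='' (idx 0), next='b' -> output (0, 'b'), add 'b' as idx 2
Step 3: w='a' (idx 1), next='b' -> output (1, 'b'), add 'ab' as idx 3
Step 4: w='a' (idx 1), next='a' -> output (1, 'a'), add 'aa' as idx 4
Step 5: w='b' (idx 2), next='b' -> output (2, 'b'), add 'bb' as idx 5
Step 6: w='aa' (idx 4), next='b' -> output (4, 'b'), add 'aab' as idx 6


Encoded: [(0, 'a'), (0, 'b'), (1, 'b'), (1, 'a'), (2, 'b'), (4, 'b')]


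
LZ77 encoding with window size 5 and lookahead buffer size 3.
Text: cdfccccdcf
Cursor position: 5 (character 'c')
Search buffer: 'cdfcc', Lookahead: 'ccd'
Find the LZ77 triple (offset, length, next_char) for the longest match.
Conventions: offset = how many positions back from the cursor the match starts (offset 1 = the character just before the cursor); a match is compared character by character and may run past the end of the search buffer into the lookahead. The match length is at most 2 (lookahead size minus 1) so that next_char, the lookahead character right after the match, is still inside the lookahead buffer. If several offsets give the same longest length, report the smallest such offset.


Try each offset into the search buffer:
  offset=1 (pos 4, char 'c'): match length 2
  offset=2 (pos 3, char 'c'): match length 2
  offset=3 (pos 2, char 'f'): match length 0
  offset=4 (pos 1, char 'd'): match length 0
  offset=5 (pos 0, char 'c'): match length 1
Longest match has length 2, found at offsets 1, 2; take the smallest, offset 1.
next_char = character at position 5 + 2 = 7 -> 'd'

Best match: offset=1, length=2 (matching 'cc' starting at position 4)
LZ77 triple: (1, 2, 'd')


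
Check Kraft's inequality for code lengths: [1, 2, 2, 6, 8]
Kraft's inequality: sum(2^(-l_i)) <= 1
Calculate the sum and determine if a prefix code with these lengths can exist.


Sum = 2^(-1) + 2^(-2) + 2^(-2) + 2^(-6) + 2^(-8)
    = 0.5 + 0.25 + 0.25 + 0.015625 + 0.00390625
    = 261/256 = 1.01953125
Since 1.01953125 > 1, Kraft's inequality is NOT satisfied.
A prefix code with these lengths CANNOT exist.

Kraft sum = 1.01953125. Not satisfied.


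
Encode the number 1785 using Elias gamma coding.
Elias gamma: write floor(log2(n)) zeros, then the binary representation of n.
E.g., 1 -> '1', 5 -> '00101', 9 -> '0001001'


num_bits = floor(log2(1785)) + 1 = 11
leading_zeros = num_bits - 1 = 10
binary(1785) = 11011111001

Elias gamma(1785) = '0000000000' + '11011111001' = 000000000011011111001 (21 bits)


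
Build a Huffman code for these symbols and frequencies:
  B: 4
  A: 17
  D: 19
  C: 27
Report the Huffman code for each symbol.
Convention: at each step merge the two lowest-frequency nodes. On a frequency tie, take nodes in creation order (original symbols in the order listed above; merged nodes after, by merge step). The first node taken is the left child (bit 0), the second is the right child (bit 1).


Huffman tree construction:
Step 1: Merge B(4) + A(17) = 21
Step 2: Merge D(19) + (B+A)(21) = 40
Step 3: Merge C(27) + (D+(B+A))(40) = 67
Read each symbol's code off the tree from the root (left child = 0, right child = 1).

Codes:
  B: 110 (length 3)
  A: 111 (length 3)
  D: 10 (length 2)
  C: 0 (length 1)
Average code length: 128/67 = 1.9104 bits/symbol


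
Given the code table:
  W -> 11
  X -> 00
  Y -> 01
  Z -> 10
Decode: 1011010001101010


Decoding:
10 -> Z
11 -> W
01 -> Y
00 -> X
01 -> Y
10 -> Z
10 -> Z
10 -> Z


Result: ZWYXYZZZ


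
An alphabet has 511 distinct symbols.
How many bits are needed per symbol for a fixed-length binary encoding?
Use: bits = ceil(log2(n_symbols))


log2(511) = 8.9972
Bracket: 2^8 = 256 < 511 <= 2^9 = 512
So ceil(log2(511)) = 9

bits = ceil(log2(511)) = ceil(8.9972) = 9 bits


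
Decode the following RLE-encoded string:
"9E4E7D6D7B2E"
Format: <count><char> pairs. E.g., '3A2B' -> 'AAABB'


Expanding each <count><char> pair:
  9E -> 'EEEEEEEEE'
  4E -> 'EEEE'
  7D -> 'DDDDDDD'
  6D -> 'DDDDDD'
  7B -> 'BBBBBBB'
  2E -> 'EE'

Decoded = EEEEEEEEEEEEEDDDDDDDDDDDDDBBBBBBBEE


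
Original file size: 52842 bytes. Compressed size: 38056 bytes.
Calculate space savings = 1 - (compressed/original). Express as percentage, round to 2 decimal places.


ratio = compressed/original = 38056/52842 = 0.720185
savings = 1 - ratio = 1 - 0.720185 = 0.279815
as a percentage: 0.279815 * 100 = 27.98%

Space savings = 1 - 38056/52842 = 27.98%


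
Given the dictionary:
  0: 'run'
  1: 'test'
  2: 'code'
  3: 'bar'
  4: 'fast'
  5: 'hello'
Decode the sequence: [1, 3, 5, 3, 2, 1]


Look up each index in the dictionary:
  1 -> 'test'
  3 -> 'bar'
  5 -> 'hello'
  3 -> 'bar'
  2 -> 'code'
  1 -> 'test'

Decoded: "test bar hello bar code test"


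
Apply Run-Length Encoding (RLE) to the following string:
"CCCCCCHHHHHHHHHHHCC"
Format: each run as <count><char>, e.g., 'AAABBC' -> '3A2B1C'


Scanning runs left to right:
  i=0: run of 'C' x 6 -> '6C'
  i=6: run of 'H' x 11 -> '11H'
  i=17: run of 'C' x 2 -> '2C'

RLE = 6C11H2C


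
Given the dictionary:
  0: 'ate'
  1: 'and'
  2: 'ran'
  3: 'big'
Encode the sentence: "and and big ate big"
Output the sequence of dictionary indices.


Look up each word in the dictionary:
  'and' -> 1
  'and' -> 1
  'big' -> 3
  'ate' -> 0
  'big' -> 3

Encoded: [1, 1, 3, 0, 3]


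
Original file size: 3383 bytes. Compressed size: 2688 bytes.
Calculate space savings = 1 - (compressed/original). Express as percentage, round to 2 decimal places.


ratio = compressed/original = 2688/3383 = 0.794561
savings = 1 - ratio = 1 - 0.794561 = 0.205439
as a percentage: 0.205439 * 100 = 20.54%

Space savings = 1 - 2688/3383 = 20.54%


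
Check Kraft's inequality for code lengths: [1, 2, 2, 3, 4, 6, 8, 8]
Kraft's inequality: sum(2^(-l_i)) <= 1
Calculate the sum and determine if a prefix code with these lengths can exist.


Sum = 2^(-1) + 2^(-2) + 2^(-2) + 2^(-3) + 2^(-4) + 2^(-6) + 2^(-8) + 2^(-8)
    = 0.5 + 0.25 + 0.25 + 0.125 + 0.0625 + 0.015625 + 0.00390625 + 0.00390625
    = 310/256 = 1.2109375
Since 1.2109375 > 1, Kraft's inequality is NOT satisfied.
A prefix code with these lengths CANNOT exist.

Kraft sum = 1.2109375. Not satisfied.


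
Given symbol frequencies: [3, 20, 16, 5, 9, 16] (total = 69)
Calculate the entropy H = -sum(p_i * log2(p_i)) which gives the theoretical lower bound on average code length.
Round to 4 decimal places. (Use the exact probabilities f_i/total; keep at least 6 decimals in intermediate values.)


Per-symbol terms -p_i * log2(p_i) with p_i = f_i/69:
  p = 3/69 = 0.043478: log2(p) = -4.523562, -p*log2(p) = 0.196677
  p = 20/69 = 0.289855: log2(p) = -1.786596, -p*log2(p) = 0.517854
  p = 16/69 = 0.231884: log2(p) = -2.108524, -p*log2(p) = 0.488933
  p = 5/69 = 0.072464: log2(p) = -3.786596, -p*log2(p) = 0.274391
  p = 9/69 = 0.130435: log2(p) = -2.938599, -p*log2(p) = 0.383296
  p = 16/69 = 0.231884: log2(p) = -2.108524, -p*log2(p) = 0.488933
H = 0.196677 + 0.517854 + 0.488933 + 0.274391 + 0.383296 + 0.488933 = 2.350084

H = 2.3501 bits/symbol


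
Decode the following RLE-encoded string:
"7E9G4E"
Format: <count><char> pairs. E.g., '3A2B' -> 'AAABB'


Expanding each <count><char> pair:
  7E -> 'EEEEEEE'
  9G -> 'GGGGGGGGG'
  4E -> 'EEEE'

Decoded = EEEEEEEGGGGGGGGGEEEE


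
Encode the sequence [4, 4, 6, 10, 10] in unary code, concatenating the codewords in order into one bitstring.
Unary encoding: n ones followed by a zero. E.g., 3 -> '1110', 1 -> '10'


Encode each number as n ones followed by a terminating 0:
  4 -> 11110 (5 bits)
  4 -> 11110 (5 bits)
  6 -> 1111110 (7 bits)
  10 -> 11111111110 (11 bits)
  10 -> 11111111110 (11 bits)
Total length = 5 + 5 + 7 + 11 + 11 = 39 bits.

Unary([4, 4, 6, 10, 10]) = 111101111011111101111111111011111111110 (39 bits)


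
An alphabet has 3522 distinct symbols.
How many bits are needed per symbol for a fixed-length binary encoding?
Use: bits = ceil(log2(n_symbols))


log2(3522) = 11.7822
Bracket: 2^11 = 2048 < 3522 <= 2^12 = 4096
So ceil(log2(3522)) = 12

bits = ceil(log2(3522)) = ceil(11.7822) = 12 bits


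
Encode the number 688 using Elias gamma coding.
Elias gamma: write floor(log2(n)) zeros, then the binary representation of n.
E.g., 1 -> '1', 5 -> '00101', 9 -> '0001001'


num_bits = floor(log2(688)) + 1 = 10
leading_zeros = num_bits - 1 = 9
binary(688) = 1010110000

Elias gamma(688) = '000000000' + '1010110000' = 0000000001010110000 (19 bits)


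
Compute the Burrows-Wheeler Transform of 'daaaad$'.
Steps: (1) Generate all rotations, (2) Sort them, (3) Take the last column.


Rotations (sorted):
  0: $daaaad -> last char: d
  1: aaaad$d -> last char: d
  2: aaad$da -> last char: a
  3: aad$daa -> last char: a
  4: ad$daaa -> last char: a
  5: d$daaaa -> last char: a
  6: daaaad$ -> last char: $


BWT = ddaaaa$


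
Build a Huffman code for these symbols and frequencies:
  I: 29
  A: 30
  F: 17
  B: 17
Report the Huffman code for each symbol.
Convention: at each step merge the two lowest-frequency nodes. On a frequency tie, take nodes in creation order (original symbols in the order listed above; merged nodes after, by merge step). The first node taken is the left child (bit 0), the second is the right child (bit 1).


Huffman tree construction:
Step 1: Merge F(17) + B(17) = 34
Step 2: Merge I(29) + A(30) = 59
Step 3: Merge (F+B)(34) + (I+A)(59) = 93
Read each symbol's code off the tree from the root (left child = 0, right child = 1).

Codes:
  I: 10 (length 2)
  A: 11 (length 2)
  F: 00 (length 2)
  B: 01 (length 2)
Average code length: 186/93 = 2.0000 bits/symbol


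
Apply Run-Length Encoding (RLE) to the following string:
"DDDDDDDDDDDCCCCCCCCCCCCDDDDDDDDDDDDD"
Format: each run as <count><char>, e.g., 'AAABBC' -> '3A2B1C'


Scanning runs left to right:
  i=0: run of 'D' x 11 -> '11D'
  i=11: run of 'C' x 12 -> '12C'
  i=23: run of 'D' x 13 -> '13D'

RLE = 11D12C13D


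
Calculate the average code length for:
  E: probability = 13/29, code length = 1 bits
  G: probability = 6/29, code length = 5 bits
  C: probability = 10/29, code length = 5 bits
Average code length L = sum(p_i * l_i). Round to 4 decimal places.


Weighted contributions p_i * l_i:
  E: (13/29) * 1 = 13/29
  G: (6/29) * 5 = 30/29
  C: (10/29) * 5 = 50/29
Sum = (13 + 30 + 50)/29 = 93/29

L = 93/29 = 3.2069 bits/symbol


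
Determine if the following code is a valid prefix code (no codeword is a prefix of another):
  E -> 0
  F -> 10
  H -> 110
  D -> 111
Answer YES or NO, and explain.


Checking each pair (does one codeword prefix another?):
  E='0' vs F='10': no prefix
  E='0' vs H='110': no prefix
  E='0' vs D='111': no prefix
  F='10' vs E='0': no prefix
  F='10' vs H='110': no prefix
  F='10' vs D='111': no prefix
  H='110' vs E='0': no prefix
  H='110' vs F='10': no prefix
  H='110' vs D='111': no prefix
  D='111' vs E='0': no prefix
  D='111' vs F='10': no prefix
  D='111' vs H='110': no prefix
No violation found over all pairs.

YES -- this is a valid prefix code. No codeword is a prefix of any other codeword.


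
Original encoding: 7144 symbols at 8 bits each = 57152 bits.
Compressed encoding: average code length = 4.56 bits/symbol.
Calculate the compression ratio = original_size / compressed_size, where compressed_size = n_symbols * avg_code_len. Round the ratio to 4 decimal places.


original_size = n_symbols * orig_bits = 7144 * 8 = 57152 bits
compressed_size = n_symbols * avg_code_len = 7144 * 4.56 = 32576.64 bits
ratio = original_size / compressed_size = 57152 / 32576.64 = 1.7544

Compression ratio = 1.7544


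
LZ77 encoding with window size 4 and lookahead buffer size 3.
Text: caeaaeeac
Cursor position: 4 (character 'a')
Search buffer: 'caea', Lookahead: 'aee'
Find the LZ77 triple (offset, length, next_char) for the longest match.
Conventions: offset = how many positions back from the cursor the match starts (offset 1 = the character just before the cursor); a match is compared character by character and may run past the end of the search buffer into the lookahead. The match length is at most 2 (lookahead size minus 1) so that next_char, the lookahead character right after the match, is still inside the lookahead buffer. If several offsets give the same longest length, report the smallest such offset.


Try each offset into the search buffer:
  offset=1 (pos 3, char 'a'): match length 1
  offset=2 (pos 2, char 'e'): match length 0
  offset=3 (pos 1, char 'a'): match length 2
  offset=4 (pos 0, char 'c'): match length 0
Longest match has length 2 at offset 3.
next_char = character at position 4 + 2 = 6 -> 'e'

Best match: offset=3, length=2 (matching 'ae' starting at position 1)
LZ77 triple: (3, 2, 'e')


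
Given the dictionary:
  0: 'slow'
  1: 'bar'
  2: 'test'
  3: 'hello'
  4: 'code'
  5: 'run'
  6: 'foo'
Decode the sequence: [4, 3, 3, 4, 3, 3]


Look up each index in the dictionary:
  4 -> 'code'
  3 -> 'hello'
  3 -> 'hello'
  4 -> 'code'
  3 -> 'hello'
  3 -> 'hello'

Decoded: "code hello hello code hello hello"


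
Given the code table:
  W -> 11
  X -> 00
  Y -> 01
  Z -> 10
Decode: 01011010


Decoding:
01 -> Y
01 -> Y
10 -> Z
10 -> Z


Result: YYZZ


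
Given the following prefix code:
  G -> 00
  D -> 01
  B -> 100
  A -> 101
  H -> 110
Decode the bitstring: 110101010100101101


Decoding step by step:
Bits 110 -> H
Bits 101 -> A
Bits 01 -> D
Bits 01 -> D
Bits 00 -> G
Bits 101 -> A
Bits 101 -> A


Decoded message: HADDGAA


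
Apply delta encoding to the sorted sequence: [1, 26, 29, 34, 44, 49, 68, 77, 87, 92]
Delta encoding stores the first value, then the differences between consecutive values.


First value: 1
Deltas:
  26 - 1 = 25
  29 - 26 = 3
  34 - 29 = 5
  44 - 34 = 10
  49 - 44 = 5
  68 - 49 = 19
  77 - 68 = 9
  87 - 77 = 10
  92 - 87 = 5


Delta encoded: [1, 25, 3, 5, 10, 5, 19, 9, 10, 5]


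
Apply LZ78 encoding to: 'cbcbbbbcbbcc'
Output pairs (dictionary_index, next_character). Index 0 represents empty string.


LZ78 encoding steps:
Dictionary: {0: ''}
Step 1: w='' (idx 0), next='c' -> output (0, 'c'), add 'c' as idx 1
Step 2: w='' (idx 0), next='b' -> output (0, 'b'), add 'b' as idx 2
Step 3: w='c' (idx 1), next='b' -> output (1, 'b'), add 'cb' as idx 3
Step 4: w='b' (idx 2), next='b' -> output (2, 'b'), add 'bb' as idx 4
Step 5: w='b' (idx 2), next='c' -> output (2, 'c'), add 'bc' as idx 5
Step 6: w='bb' (idx 4), next='c' -> output (4, 'c'), add 'bbc' as idx 6
Step 7: w='c' (idx 1), end of input -> output (1, '')


Encoded: [(0, 'c'), (0, 'b'), (1, 'b'), (2, 'b'), (2, 'c'), (4, 'c'), (1, '')]


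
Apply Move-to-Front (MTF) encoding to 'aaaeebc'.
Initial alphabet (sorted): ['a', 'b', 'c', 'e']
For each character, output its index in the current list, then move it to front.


MTF encoding:
'a': index 0 in ['a', 'b', 'c', 'e'] -> ['a', 'b', 'c', 'e']
'a': index 0 in ['a', 'b', 'c', 'e'] -> ['a', 'b', 'c', 'e']
'a': index 0 in ['a', 'b', 'c', 'e'] -> ['a', 'b', 'c', 'e']
'e': index 3 in ['a', 'b', 'c', 'e'] -> ['e', 'a', 'b', 'c']
'e': index 0 in ['e', 'a', 'b', 'c'] -> ['e', 'a', 'b', 'c']
'b': index 2 in ['e', 'a', 'b', 'c'] -> ['b', 'e', 'a', 'c']
'c': index 3 in ['b', 'e', 'a', 'c'] -> ['c', 'b', 'e', 'a']


Output: [0, 0, 0, 3, 0, 2, 3]


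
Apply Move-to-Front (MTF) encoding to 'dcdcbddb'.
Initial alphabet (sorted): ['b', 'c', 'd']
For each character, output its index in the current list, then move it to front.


MTF encoding:
'd': index 2 in ['b', 'c', 'd'] -> ['d', 'b', 'c']
'c': index 2 in ['d', 'b', 'c'] -> ['c', 'd', 'b']
'd': index 1 in ['c', 'd', 'b'] -> ['d', 'c', 'b']
'c': index 1 in ['d', 'c', 'b'] -> ['c', 'd', 'b']
'b': index 2 in ['c', 'd', 'b'] -> ['b', 'c', 'd']
'd': index 2 in ['b', 'c', 'd'] -> ['d', 'b', 'c']
'd': index 0 in ['d', 'b', 'c'] -> ['d', 'b', 'c']
'b': index 1 in ['d', 'b', 'c'] -> ['b', 'd', 'c']


Output: [2, 2, 1, 1, 2, 2, 0, 1]


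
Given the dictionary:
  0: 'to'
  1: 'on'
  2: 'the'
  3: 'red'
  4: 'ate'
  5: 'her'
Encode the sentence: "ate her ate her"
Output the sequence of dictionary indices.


Look up each word in the dictionary:
  'ate' -> 4
  'her' -> 5
  'ate' -> 4
  'her' -> 5

Encoded: [4, 5, 4, 5]


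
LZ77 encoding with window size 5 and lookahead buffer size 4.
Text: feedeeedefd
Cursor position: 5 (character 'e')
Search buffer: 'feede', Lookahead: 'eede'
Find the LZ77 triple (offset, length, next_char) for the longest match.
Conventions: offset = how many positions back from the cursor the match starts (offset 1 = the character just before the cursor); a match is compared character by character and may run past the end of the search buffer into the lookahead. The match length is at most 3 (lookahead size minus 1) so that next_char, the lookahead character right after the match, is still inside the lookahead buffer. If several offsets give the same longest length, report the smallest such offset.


Try each offset into the search buffer:
  offset=1 (pos 4, char 'e'): match length 2
  offset=2 (pos 3, char 'd'): match length 0
  offset=3 (pos 2, char 'e'): match length 1
  offset=4 (pos 1, char 'e'): match length 3
  offset=5 (pos 0, char 'f'): match length 0
Longest match has length 3 at offset 4.
next_char = character at position 5 + 3 = 8 -> 'e'

Best match: offset=4, length=3 (matching 'eed' starting at position 1)
LZ77 triple: (4, 3, 'e')


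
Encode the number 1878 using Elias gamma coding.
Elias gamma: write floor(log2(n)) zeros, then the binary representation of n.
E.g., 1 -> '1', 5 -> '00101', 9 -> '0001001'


num_bits = floor(log2(1878)) + 1 = 11
leading_zeros = num_bits - 1 = 10
binary(1878) = 11101010110

Elias gamma(1878) = '0000000000' + '11101010110' = 000000000011101010110 (21 bits)


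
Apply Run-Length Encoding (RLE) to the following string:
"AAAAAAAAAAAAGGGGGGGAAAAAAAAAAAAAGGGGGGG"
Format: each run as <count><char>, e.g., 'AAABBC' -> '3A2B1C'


Scanning runs left to right:
  i=0: run of 'A' x 12 -> '12A'
  i=12: run of 'G' x 7 -> '7G'
  i=19: run of 'A' x 13 -> '13A'
  i=32: run of 'G' x 7 -> '7G'

RLE = 12A7G13A7G


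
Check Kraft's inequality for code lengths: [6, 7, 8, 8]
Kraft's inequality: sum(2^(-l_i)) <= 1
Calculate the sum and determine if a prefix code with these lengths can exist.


Sum = 2^(-6) + 2^(-7) + 2^(-8) + 2^(-8)
    = 0.015625 + 0.0078125 + 0.00390625 + 0.00390625
    = 8/256 = 0.03125
Since 0.03125 <= 1, Kraft's inequality IS satisfied.
A prefix code with these lengths CAN exist.

Kraft sum = 0.03125. Satisfied.


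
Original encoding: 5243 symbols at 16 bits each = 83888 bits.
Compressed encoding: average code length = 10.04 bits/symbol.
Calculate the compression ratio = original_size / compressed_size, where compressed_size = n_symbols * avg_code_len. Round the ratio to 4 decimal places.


original_size = n_symbols * orig_bits = 5243 * 16 = 83888 bits
compressed_size = n_symbols * avg_code_len = 5243 * 10.04 = 52639.72 bits
ratio = original_size / compressed_size = 83888 / 52639.72 = 1.5936

Compression ratio = 1.5936


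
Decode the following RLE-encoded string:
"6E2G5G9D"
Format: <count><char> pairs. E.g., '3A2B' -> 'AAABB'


Expanding each <count><char> pair:
  6E -> 'EEEEEE'
  2G -> 'GG'
  5G -> 'GGGGG'
  9D -> 'DDDDDDDDD'

Decoded = EEEEEEGGGGGGGDDDDDDDDD


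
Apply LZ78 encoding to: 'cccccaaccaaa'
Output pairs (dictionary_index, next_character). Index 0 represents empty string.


LZ78 encoding steps:
Dictionary: {0: ''}
Step 1: w='' (idx 0), next='c' -> output (0, 'c'), add 'c' as idx 1
Step 2: w='c' (idx 1), next='c' -> output (1, 'c'), add 'cc' as idx 2
Step 3: w='cc' (idx 2), next='a' -> output (2, 'a'), add 'cca' as idx 3
Step 4: w='' (idx 0), next='a' -> output (0, 'a'), add 'a' as idx 4
Step 5: w='cca' (idx 3), next='a' -> output (3, 'a'), add 'ccaa' as idx 5
Step 6: w='a' (idx 4), end of input -> output (4, '')


Encoded: [(0, 'c'), (1, 'c'), (2, 'a'), (0, 'a'), (3, 'a'), (4, '')]


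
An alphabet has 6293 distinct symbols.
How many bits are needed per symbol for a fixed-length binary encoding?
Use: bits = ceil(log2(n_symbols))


log2(6293) = 12.6195
Bracket: 2^12 = 4096 < 6293 <= 2^13 = 8192
So ceil(log2(6293)) = 13

bits = ceil(log2(6293)) = ceil(12.6195) = 13 bits


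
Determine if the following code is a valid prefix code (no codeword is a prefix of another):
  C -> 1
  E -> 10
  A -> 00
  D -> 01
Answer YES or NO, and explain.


Checking each pair (does one codeword prefix another?):
  C='1' vs E='10': prefix -- VIOLATION

NO -- this is NOT a valid prefix code. C (1) is a prefix of E (10).


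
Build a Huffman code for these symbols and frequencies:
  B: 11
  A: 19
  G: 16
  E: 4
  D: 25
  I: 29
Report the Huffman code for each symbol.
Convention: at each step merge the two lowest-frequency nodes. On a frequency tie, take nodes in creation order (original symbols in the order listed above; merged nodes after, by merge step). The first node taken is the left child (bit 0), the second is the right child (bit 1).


Huffman tree construction:
Step 1: Merge E(4) + B(11) = 15
Step 2: Merge (E+B)(15) + G(16) = 31
Step 3: Merge A(19) + D(25) = 44
Step 4: Merge I(29) + ((E+B)+G)(31) = 60
Step 5: Merge (A+D)(44) + (I+((E+B)+G))(60) = 104
Read each symbol's code off the tree from the root (left child = 0, right child = 1).

Codes:
  B: 1101 (length 4)
  A: 00 (length 2)
  G: 111 (length 3)
  E: 1100 (length 4)
  D: 01 (length 2)
  I: 10 (length 2)
Average code length: 254/104 = 2.4423 bits/symbol


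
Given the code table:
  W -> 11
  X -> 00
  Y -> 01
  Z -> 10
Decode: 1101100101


Decoding:
11 -> W
01 -> Y
10 -> Z
01 -> Y
01 -> Y


Result: WYZYY


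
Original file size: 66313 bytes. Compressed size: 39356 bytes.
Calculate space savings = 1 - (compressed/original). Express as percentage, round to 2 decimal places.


ratio = compressed/original = 39356/66313 = 0.593488
savings = 1 - ratio = 1 - 0.593488 = 0.406512
as a percentage: 0.406512 * 100 = 40.65%

Space savings = 1 - 39356/66313 = 40.65%


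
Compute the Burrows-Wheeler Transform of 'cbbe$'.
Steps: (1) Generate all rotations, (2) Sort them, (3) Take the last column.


Rotations (sorted):
  0: $cbbe -> last char: e
  1: bbe$c -> last char: c
  2: be$cb -> last char: b
  3: cbbe$ -> last char: $
  4: e$cbb -> last char: b


BWT = ecb$b


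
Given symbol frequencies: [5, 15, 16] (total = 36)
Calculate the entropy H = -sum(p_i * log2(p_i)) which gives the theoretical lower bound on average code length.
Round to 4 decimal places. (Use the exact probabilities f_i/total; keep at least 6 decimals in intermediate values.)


Per-symbol terms -p_i * log2(p_i) with p_i = f_i/36:
  p = 5/36 = 0.138889: log2(p) = -2.847997, -p*log2(p) = 0.395555
  p = 15/36 = 0.416667: log2(p) = -1.263034, -p*log2(p) = 0.526264
  p = 16/36 = 0.444444: log2(p) = -1.169925, -p*log2(p) = 0.519967
H = 0.395555 + 0.526264 + 0.519967 = 1.441786

H = 1.4418 bits/symbol


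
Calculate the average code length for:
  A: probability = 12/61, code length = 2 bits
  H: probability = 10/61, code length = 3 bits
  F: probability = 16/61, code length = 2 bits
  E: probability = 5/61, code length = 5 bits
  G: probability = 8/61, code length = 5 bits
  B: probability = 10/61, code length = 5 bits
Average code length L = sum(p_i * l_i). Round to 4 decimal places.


Weighted contributions p_i * l_i:
  A: (12/61) * 2 = 24/61
  H: (10/61) * 3 = 30/61
  F: (16/61) * 2 = 32/61
  E: (5/61) * 5 = 25/61
  G: (8/61) * 5 = 40/61
  B: (10/61) * 5 = 50/61
Sum = (24 + 30 + 32 + 25 + 40 + 50)/61 = 201/61

L = 201/61 = 3.2951 bits/symbol
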